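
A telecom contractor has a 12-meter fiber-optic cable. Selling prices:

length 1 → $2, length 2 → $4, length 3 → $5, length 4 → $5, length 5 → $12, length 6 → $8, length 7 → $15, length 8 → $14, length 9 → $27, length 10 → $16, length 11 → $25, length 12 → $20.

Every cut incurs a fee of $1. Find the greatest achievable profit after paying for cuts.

31

Consider every possible first cut. net[k] is the best of p[i]+net[k−i] over all sellable i≤k, charging 1 whenever i<k.
net[1] = 2
net[2] = 4
net[3] = 5  (first piece 1, then net[2]=4)
net[4] = 7  (first piece 2, then net[2]=4)
net[5] = 12
net[6] = 13  (first piece 1, then net[5]=12)
net[7] = 15  (first piece 2, then net[5]=12)
net[8] = 16  (first piece 1, then net[7]=15)
net[9] = 27
net[10] = 28  (first piece 1, then net[9]=27)
net[11] = 30  (first piece 2, then net[9]=27)
net[12] = 31  (first piece 1, then net[11]=30)
One optimal plan: pieces 9 + 2 + 1 (2 cuts) → $33 − $2 = $31.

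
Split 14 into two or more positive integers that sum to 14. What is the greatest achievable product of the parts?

Define prod[k] = max over 1≤i<k of i · max(k−i, prod[k−i]); the inner max lets the remainder stay uncut if that's better.
prod[2] = 1×max(1,0) = 1×1 = 1
prod[3] = max(1×2, 2×1) = 2
prod[4] = max(1×3, 2×2, 3×1) = 4
prod[5] = max(1×4, 2×3, 3×2, 4×1) = 6
prod[6] = max(1×6, 2×4, 3×3, 4×2, 5×1) = 9
prod[7] = max(1×9, 2×6, 3×4, 4×3, 5×2, 6×1) = 12
prod[8] = max(1×12, 2×9, 3×6, …, 6×2, 7×1) = 18
prod[9] = max(1×18, 2×12, 3×9, …, 7×2, 8×1) = 27
prod[10] = max(1×27, 2×18, 3×12, …, 8×2, 9×1) = 36
prod[11] = max(1×36, 2×27, 3×18, …, 9×2, 10×1) = 54
prod[12] = max(1×54, 2×36, 3×27, …, 10×2, 11×1) = 81
prod[13] = max(1×81, 2×54, 3×36, …, 11×2, 12×1) = 108
prod[14] = max(1×108, 2×81, 3×54, …, 12×2, 13×1) = 162
One optimal split: 3 + 3 + 3 + 3 + 2; product 3×3×3×3×2 = 162.

162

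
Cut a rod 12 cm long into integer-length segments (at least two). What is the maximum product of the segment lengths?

81

Define m[k] = max over 1≤i<k of i · max(k−i, m[k−i]); the inner max lets the remainder stay uncut if that's better.
Small cases: m[2]=1, m[3]=2, m[4]=4, m[5]=6, m[6]=9.
m[7] = 2*max(5,6) = 2*6 = 12
m[8] = 2*max(6,9) = 2*9 = 18
m[9] = 3*max(6,9) = 3*9 = 27
m[10] = 2*max(8,18) = 2*18 = 36
m[11] = 2*max(9,27) = 2*27 = 54
m[12] = 3*max(9,27) = 3*27 = 81
One optimal split: 3 + 3 + 3 + 3; product 3*3*3*3 = 81.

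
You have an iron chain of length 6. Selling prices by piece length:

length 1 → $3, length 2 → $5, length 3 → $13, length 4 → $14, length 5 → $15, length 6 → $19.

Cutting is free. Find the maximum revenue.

Consider every possible first cut. v[k] is the best of p[i]+v[k−i] over all sellable i≤k.
v[1] = 3
v[2] = 6  (first piece 1, then v[1]=3)
v[3] = 13
v[4] = 16  (first piece 1, then v[3]=13)
v[5] = 19  (first piece 1, then v[4]=16)
v[6] = 26  (first piece 3, then v[3]=13)
One optimal cutting: 3 + 3 → $13 + $13 = $26.

26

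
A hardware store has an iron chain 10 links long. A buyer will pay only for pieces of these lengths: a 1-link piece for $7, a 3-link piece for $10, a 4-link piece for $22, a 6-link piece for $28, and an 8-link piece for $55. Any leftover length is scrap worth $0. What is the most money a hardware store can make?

Let f[k] be the best obtainable value from length k. For each k, try every first piece i and keep the best of price[i] + f[k−i].
f[1] = 7
f[2] = 14  (first piece 1, then f[1]=7)
f[3] = max(7+14, 10+0) = 21
f[4] = max(7+21, 10+7, 22+0) = 28
f[5] = max(7+28, 10+14, 22+7) = 35
f[6] = max(7+35, 10+21, 22+14, 28+0) = 42
f[7] = max(7+42, 10+28, 22+21, 28+7) = 49
f[8] = max(7+49, 10+35, 22+28, 28+14, 55+0) = 56
f[9] = max(7+56, 10+42, 22+35, 28+21, 55+7) = 63
f[10] = max(7+63, 10+49, 22+42, 28+28, 55+14) = 70
One optimal cutting: 1 + 1 + 1 + 1 + 1 + 1 + 1 + 1 + 1 + 1 → $70.

70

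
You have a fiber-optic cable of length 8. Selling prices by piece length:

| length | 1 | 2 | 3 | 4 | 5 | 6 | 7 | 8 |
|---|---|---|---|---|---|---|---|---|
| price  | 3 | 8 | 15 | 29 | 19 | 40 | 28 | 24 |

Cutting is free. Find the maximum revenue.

58

Build best[k] bottom-up: best[k] = max over allowed piece i of (p[i] + best[k−i]).
best[1] = 3
best[2] = 8
best[3] = 15
best[4] = 29
best[5] = 32  (first piece 1, then best[4]=29)
best[6] = 40
best[7] = 44  (first piece 3, then best[4]=29)
best[8] = 58  (first piece 4, then best[4]=29)
One optimal cutting: 4 + 4 → $29 + $29 = $58.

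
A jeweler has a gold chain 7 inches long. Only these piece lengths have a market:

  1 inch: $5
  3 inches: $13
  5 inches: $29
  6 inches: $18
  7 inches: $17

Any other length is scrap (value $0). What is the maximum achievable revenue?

Consider every possible first cut. best[k] is the best of p[i]+best[k−i] over all sellable i≤k.
best[1] = 5
best[2] = 10  (first piece 1, then best[1]=5)
best[3] = max(5+10, 13+0) = 15
best[4] = max(5+15, 13+5) = 20
best[5] = max(5+20, 13+10, 29+0) = 29
best[6] = max(5+29, 13+15, 29+5, 18+0) = 34
best[7] = max(5+34, 13+20, 29+10, 18+5, 17+0) = 39
One optimal cutting: 5 + 1 + 1 → $39.

39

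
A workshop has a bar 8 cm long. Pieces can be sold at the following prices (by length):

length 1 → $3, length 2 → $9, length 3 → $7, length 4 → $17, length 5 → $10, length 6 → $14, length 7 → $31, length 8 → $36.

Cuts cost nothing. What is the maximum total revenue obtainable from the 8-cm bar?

Build R[k] bottom-up: R[k] = max over allowed piece i of (p[i] + R[k−i]).
R[1] = 3
R[2] = max(3+3, 9+0) = 9
R[3] = max(3+9, 9+3, 7+0) = 12
R[4] = max(3+12, 9+9, 7+3, 17+0) = 18
R[5] = max(3+18, 9+12, 7+9, 17+3, 10+0) = 21
R[6] = max(3+21, 9+18, 7+12, 17+9, 10+3, 14+0) = 27
R[7] = max(3+27, 9+21, 7+18, …, 14+3, 31+0) = 31
R[8] = max(3+31, 9+27, 7+21, …, 31+3, 36+0) = 36
One optimal cutting: 2 + 2 + 2 + 2 → $9 + $9 + $9 + $9 = $36.

36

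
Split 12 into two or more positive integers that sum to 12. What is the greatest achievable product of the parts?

81

Let g[k] be the best product for length k (with at least one cut). For each first piece i, the rest contributes max(k−i, g[k−i]).
g[2] = 1·max(1,0) = 1·1 = 1
g[3] = max(1·2, 2·1) = 2
g[4] = max(1·3, 2·2, 3·1) = 4
g[5] = max(1·4, 2·3, 3·2, 4·1) = 6
g[6] = max(1·6, 2·4, 3·3, 4·2, 5·1) = 9
g[7] = max(1·9, 2·6, 3·4, 4·3, 5·2, 6·1) = 12
g[8] = max(1·12, 2·9, 3·6, …, 6·2, 7·1) = 18
g[9] = max(1·18, 2·12, 3·9, …, 7·2, 8·1) = 27
g[10] = max(1·27, 2·18, 3·12, …, 8·2, 9·1) = 36
g[11] = max(1·36, 2·27, 3·18, …, 9·2, 10·1) = 54
g[12] = max(1·54, 2·36, 3·27, …, 10·2, 11·1) = 81
One optimal split: 3 + 3 + 3 + 3; product 3·3·3·3 = 81.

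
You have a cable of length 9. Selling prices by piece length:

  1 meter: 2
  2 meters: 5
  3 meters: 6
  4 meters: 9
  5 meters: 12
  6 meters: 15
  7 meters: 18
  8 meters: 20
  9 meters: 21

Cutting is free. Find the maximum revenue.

Consider every possible first cut. v[k] is the best of p[i]+v[k−i] over all sellable i≤k.
v[1] = 2
v[2] = 5
v[3] = 7  (first piece 1, then v[2]=5)
v[4] = 10  (first piece 2, then v[2]=5)
v[5] = 12  (first piece 1, then v[4]=10)
v[6] = 15  (first piece 2, then v[4]=10)
v[7] = 18
v[8] = 20  (first piece 1, then v[7]=18)
v[9] = 23  (first piece 2, then v[7]=18)
One optimal cutting: 7 + 2 → 18 + 5 = 23.

23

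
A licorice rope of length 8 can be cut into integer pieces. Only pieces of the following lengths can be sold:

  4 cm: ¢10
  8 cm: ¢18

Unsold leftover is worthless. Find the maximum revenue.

Let best[k] be the best obtainable value from length k. For each k, try every first piece i and keep the best of price[i] + best[k−i].
best[1] = 0
best[2] = 0
best[3] = 0
best[4] = 10
best[5] = 10
best[6] = 10
best[7] = 10
best[8] = max(10+10, 18+0) = 20
One optimal cutting: 4 + 4 → ¢20.

20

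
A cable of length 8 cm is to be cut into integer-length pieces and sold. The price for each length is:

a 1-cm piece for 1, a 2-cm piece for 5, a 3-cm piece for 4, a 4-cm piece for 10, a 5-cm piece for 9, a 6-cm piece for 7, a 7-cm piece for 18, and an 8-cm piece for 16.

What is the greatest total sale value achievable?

20

Build R[k] bottom-up: R[k] = max over allowed piece i of (p[i] + R[k−i]).
R[1] = 1
R[2] = max(1+1, 5+0) = 5
R[3] = max(1+5, 5+1, 4+0) = 6
R[4] = max(1+6, 5+5, 4+1, 10+0) = 10
R[5] = max(1+10, 5+6, 4+5, 10+1, 9+0) = 11
R[6] = max(1+11, 5+10, 4+6, 10+5, 9+1, 7+0) = 15
R[7] = max(1+15, 5+11, 4+10, …, 7+1, 18+0) = 18
R[8] = max(1+18, 5+15, 4+11, …, 18+1, 16+0) = 20
One optimal cutting: 2 + 2 + 2 + 2 → 5 + 5 + 5 + 5 = 20.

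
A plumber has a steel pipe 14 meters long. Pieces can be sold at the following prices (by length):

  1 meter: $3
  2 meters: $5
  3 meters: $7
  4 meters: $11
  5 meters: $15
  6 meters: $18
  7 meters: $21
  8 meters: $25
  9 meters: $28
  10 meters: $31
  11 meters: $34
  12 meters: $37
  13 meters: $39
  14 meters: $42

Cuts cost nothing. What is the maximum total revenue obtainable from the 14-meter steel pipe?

Let R[k] be the best obtainable value from length k. For each k, try every first piece i and keep the best of price[i] + R[k−i].
R[1] = 3
R[2] = 6  (first piece 1, then R[1]=3)
R[3] = 9  (first piece 1, then R[2]=6)
R[4] = 12  (first piece 1, then R[3]=9)
R[5] = 15  (first piece 1, then R[4]=12)
R[6] = 18  (first piece 1, then R[5]=15)
R[7] = 21  (first piece 1, then R[6]=18)
R[8] = 25
R[9] = 28  (first piece 1, then R[8]=25)
R[10] = 31  (first piece 1, then R[9]=28)
R[11] = 34  (first piece 1, then R[10]=31)
R[12] = 37  (first piece 1, then R[11]=34)
R[13] = 40  (first piece 1, then R[12]=37)
R[14] = 43  (first piece 1, then R[13]=40)
One optimal cutting: 8 + 1 + 1 + 1 + 1 + 1 + 1 → $25 + $3 + $3 + $3 + $3 + $3 + $3 = $43.

43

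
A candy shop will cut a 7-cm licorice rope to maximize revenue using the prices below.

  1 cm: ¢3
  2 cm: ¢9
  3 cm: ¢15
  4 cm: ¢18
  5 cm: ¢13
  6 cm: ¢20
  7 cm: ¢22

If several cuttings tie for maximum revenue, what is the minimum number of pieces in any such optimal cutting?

2

Consider every possible first cut. r[k] is the best of p[i]+r[k−i] over all sellable i≤k.
r[1] = 3
r[2] = max(3+3, 9+0) = 9
r[3] = max(3+9, 9+3, 15+0) = 15
r[4] = max(3+15, 9+9, 15+3, 18+0) = 18
r[5] = max(3+18, 9+15, 15+9, 18+3, 13+0) = 24
r[6] = max(3+24, 9+18, 15+15, 18+9, 13+3, 20+0) = 30
r[7] = max(3+30, 9+24, 15+18, …, 20+3, 22+0) = 33
Maximum revenue is ¢33.
Now minimize piece count subject to staying optimal: for each k, pieces[k] = 1 + min over i with p[i]+r[k−i]=r[k] of pieces[k−i].
pieces[4] = 1
pieces[5] = 2
pieces[6] = 2
pieces[7] = 2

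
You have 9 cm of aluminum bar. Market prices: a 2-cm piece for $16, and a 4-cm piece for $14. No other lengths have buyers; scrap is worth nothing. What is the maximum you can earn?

Let f[k] be the best obtainable value from length k. For each k, try every first piece i and keep the best of price[i] + f[k−i].
f[1] = 0
f[2] = 16
f[3] = 16
f[4] = max(16+16, 14+0) = 32
f[5] = max(16+16, 14+0) = 32
f[6] = max(16+32, 14+16) = 48
f[7] = max(16+32, 14+16) = 48
f[8] = max(16+48, 14+32) = 64
f[9] = max(16+48, 14+32) = 64
One optimal cutting: pieces 2 + 2 + 2 + 2 with 1 cm of scrap → $64.

64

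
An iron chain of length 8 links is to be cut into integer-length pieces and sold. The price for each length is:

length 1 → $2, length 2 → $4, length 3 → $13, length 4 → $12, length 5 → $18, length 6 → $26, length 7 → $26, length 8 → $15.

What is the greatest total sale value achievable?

Let R[k] be the best obtainable value from length k. For each k, try every first piece i and keep the best of price[i] + R[k−i].
R[1] = 2
R[2] = max(2+2, 4+0) = 4
R[3] = max(2+4, 4+2, 13+0) = 13
R[4] = max(2+13, 4+4, 13+2, 12+0) = 15
R[5] = max(2+15, 4+13, 13+4, 12+2, 18+0) = 18
R[6] = max(2+18, 4+15, 13+13, 12+4, 18+2, 26+0) = 26
R[7] = max(2+26, 4+18, 13+15, …, 26+2, 26+0) = 28
R[8] = max(2+28, 4+26, 13+18, …, 26+2, 15+0) = 31
One optimal cutting: 5 + 3 → $18 + $13 = $31.

31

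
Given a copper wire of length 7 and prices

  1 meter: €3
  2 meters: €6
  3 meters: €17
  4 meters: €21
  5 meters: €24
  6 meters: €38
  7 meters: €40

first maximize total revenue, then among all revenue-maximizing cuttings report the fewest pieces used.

Let r[k] be the best obtainable value from length k. For each k, try every first piece i and keep the best of price[i] + r[k−i].
r[1] = 3
r[2] = 6  (first piece 1, then r[1]=3)
r[3] = 17
r[4] = 21
r[5] = 24  (first piece 1, then r[4]=21)
r[6] = 38
r[7] = 41  (first piece 1, then r[6]=38)
Maximum revenue is €41.
Now minimize piece count subject to staying optimal: for each k, pieces[k] = 1 + min over i with p[i]+r[k−i]=r[k] of pieces[k−i].
pieces[4] = 1
pieces[5] = 1
pieces[6] = 1
pieces[7] = 2

2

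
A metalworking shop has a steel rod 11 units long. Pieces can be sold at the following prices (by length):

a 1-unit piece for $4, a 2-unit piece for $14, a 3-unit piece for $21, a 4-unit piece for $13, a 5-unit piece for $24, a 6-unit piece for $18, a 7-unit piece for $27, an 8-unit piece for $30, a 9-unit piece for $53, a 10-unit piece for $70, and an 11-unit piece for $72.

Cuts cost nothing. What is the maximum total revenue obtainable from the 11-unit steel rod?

Consider every possible first cut. best[k] is the best of p[i]+best[k−i] over all sellable i≤k.
best[1] = 4
best[2] = max(4+4, 14+0) = 14
best[3] = max(4+14, 14+4, 21+0) = 21
best[4] = max(4+21, 14+14, 21+4, 13+0) = 28
best[5] = max(4+28, 14+21, 21+14, 13+4, 24+0) = 35
best[6] = max(4+35, 14+28, 21+21, 13+14, 24+4, 18+0) = 42
best[7] = max(4+42, 14+35, 21+28, …, 18+4, 27+0) = 49
best[8] = max(4+49, 14+42, 21+35, …, 27+4, 30+0) = 56
best[9] = max(4+56, 14+49, 21+42, …, 30+4, 53+0) = 63
best[10] = max(4+63, 14+56, 21+49, …, 53+4, 70+0) = 70
best[11] = max(4+70, 14+63, 21+56, …, 70+4, 72+0) = 77
One optimal cutting: 3 + 2 + 2 + 2 + 2 → $21 + $14 + $14 + $14 + $14 = $77.

77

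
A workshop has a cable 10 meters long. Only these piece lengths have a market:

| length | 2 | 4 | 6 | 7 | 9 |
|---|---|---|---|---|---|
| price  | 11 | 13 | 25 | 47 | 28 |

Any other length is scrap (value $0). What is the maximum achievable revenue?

58

Let f[k] be the best obtainable value from length k. For each k, try every first piece i and keep the best of price[i] + f[k−i].
f[1] = 0
f[2] = 11
f[3] = 11
f[4] = 22  (first piece 2, then f[2]=11)
f[5] = 22
f[6] = 33  (first piece 2, then f[4]=22)
f[7] = 47
f[8] = 47
f[9] = 58  (first piece 2, then f[7]=47)
f[10] = 58
One optimal cutting: pieces 7 + 2 with 1 meter of scrap → $58.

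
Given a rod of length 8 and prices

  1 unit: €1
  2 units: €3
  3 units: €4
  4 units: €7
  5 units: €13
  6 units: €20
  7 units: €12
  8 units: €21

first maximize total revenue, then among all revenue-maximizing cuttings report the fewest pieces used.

2

Consider every possible first cut. r[k] is the best of p[i]+r[k−i] over all sellable i≤k.
r[1] = 1
r[2] = 3
r[3] = 4  (first piece 1, then r[2]=3)
r[4] = 7
r[5] = 13
r[6] = 20
r[7] = 21  (first piece 1, then r[6]=20)
r[8] = 23  (first piece 2, then r[6]=20)
Maximum revenue is €23.
Now minimize piece count subject to staying optimal: for each k, pieces[k] = 1 + min over i with p[i]+r[k−i]=r[k] of pieces[k−i].
pieces[5] = 1
pieces[6] = 1
pieces[7] = 2
pieces[8] = 2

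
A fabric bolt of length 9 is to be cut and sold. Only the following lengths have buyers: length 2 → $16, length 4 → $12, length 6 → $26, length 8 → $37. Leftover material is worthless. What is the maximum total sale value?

64

Let best[k] be the best obtainable value from length k. For each k, try every first piece i and keep the best of price[i] + best[k−i].
best[1] = 0
best[2] = 16
best[3] = 16
best[4] = max(16+16, 12+0) = 32
best[5] = max(16+16, 12+0) = 32
best[6] = max(16+32, 12+16, 26+0) = 48
best[7] = max(16+32, 12+16, 26+0) = 48
best[8] = max(16+48, 12+32, 26+16, 37+0) = 64
best[9] = max(16+48, 12+32, 26+16, 37+0) = 64
One optimal cutting: pieces 2 + 2 + 2 + 2 with 1 yard of scrap → $64.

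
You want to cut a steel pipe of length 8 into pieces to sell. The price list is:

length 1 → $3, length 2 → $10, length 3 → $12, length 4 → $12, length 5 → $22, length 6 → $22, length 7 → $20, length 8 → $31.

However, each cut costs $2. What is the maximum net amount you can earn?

34

Consider every possible first cut. net[k] is the best of p[i]+net[k−i] over all sellable i≤k, charging 2 whenever i<k.
net[1] = 3
net[2] = 10
net[3] = 12
net[4] = 18  (first piece 2, then net[2]=10)
net[5] = 22
net[6] = 26  (first piece 2, then net[4]=18)
net[7] = 30  (first piece 2, then net[5]=22)
net[8] = 34  (first piece 2, then net[6]=26)
One optimal plan: pieces 2 + 2 + 2 + 2 (3 cuts) → $40 − $6 = $34.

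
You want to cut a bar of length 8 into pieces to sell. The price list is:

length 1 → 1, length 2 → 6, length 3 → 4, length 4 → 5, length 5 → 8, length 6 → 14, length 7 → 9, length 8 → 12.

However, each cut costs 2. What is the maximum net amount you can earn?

Let v[k] be the best obtainable value from length k. For each k, try every first piece i and keep the best of price[i] + v[k−i] minus the 2 cut fee when i<k.
v[1] = 1
v[2] = max(1+1-2, 6+0) = 6
v[3] = max(1+6-2, 6+1-2, 4+0) = 5
v[4] = max(1+5-2, 6+6-2, 4+1-2, 5+0) = 10
v[5] = max(1+10-2, 6+5-2, 4+6-2, 5+1-2, 8+0) = 9
v[6] = max(1+9-2, 6+10-2, 4+5-2, 5+6-2, 8+1-2, 14+0) = 14
v[7] = max(1+14-2, 6+9-2, 4+10-2, …, 14+1-2, 9+0) = 13
v[8] = max(1+13-2, 6+14-2, 4+9-2, …, 9+1-2, 12+0) = 18
One optimal plan: pieces 2 + 2 + 2 + 2 (3 cuts) → 24 − 6 = 18.

18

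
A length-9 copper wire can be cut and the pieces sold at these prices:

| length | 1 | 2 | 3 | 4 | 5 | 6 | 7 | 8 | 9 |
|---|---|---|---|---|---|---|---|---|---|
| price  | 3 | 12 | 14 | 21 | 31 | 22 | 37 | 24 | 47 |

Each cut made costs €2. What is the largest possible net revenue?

51

Let r[k] be the best obtainable value from length k. For each k, try every first piece i and keep the best of price[i] + r[k−i] minus the 2 cut fee when i<k.
r[1] = 3
r[2] = max(3+3-2, 12+0) = 12
r[3] = max(3+12-2, 12+3-2, 14+0) = 14
r[4] = max(3+14-2, 12+12-2, 14+3-2, 21+0) = 22
r[5] = max(3+22-2, 12+14-2, 14+12-2, 21+3-2, 31+0) = 31
r[6] = max(3+31-2, 12+22-2, 14+14-2, 21+12-2, 31+3-2, 22+0) = 32
r[7] = max(3+32-2, 12+31-2, 14+22-2, …, 22+3-2, 37+0) = 41
r[8] = max(3+41-2, 12+32-2, 14+31-2, …, 37+3-2, 24+0) = 43
r[9] = max(3+43-2, 12+41-2, 14+32-2, …, 24+3-2, 47+0) = 51
One optimal plan: pieces 5 + 2 + 2 (2 cuts) → €55 − €4 = €51.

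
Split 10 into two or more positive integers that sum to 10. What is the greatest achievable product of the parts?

Fill P[k] for k=2..10: at each k try every first piece i and multiply by the better of (k−i) uncut or P[k−i].
P[2] = 1×max(1,0) = 1×1 = 1
P[3] = 1×max(2,1) = 1×2 = 2
P[4] = 2×max(2,1) = 2×2 = 4
P[5] = 2×max(3,2) = 2×3 = 6
P[6] = 3×max(3,2) = 3×3 = 9
P[7] = 2×max(5,6) = 2×6 = 12
P[8] = 2×max(6,9) = 2×9 = 18
P[9] = 3×max(6,9) = 3×9 = 27
P[10] = 2×max(8,18) = 2×18 = 36
One optimal split: 3 + 3 + 2 + 2; product 3×3×2×2 = 36.

36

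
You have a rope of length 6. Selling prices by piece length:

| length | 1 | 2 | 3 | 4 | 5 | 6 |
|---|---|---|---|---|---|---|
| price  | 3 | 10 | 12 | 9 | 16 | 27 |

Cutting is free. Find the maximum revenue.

Let v[k] be the best obtainable value from length k. For each k, try every first piece i and keep the best of price[i] + v[k−i].
v[1] = 3
v[2] = 10
v[3] = 13  (first piece 1, then v[2]=10)
v[4] = 20  (first piece 2, then v[2]=10)
v[5] = 23  (first piece 1, then v[4]=20)
v[6] = 30  (first piece 2, then v[4]=20)
One optimal cutting: 2 + 2 + 2 → 10 + 10 + 10 = 30.

30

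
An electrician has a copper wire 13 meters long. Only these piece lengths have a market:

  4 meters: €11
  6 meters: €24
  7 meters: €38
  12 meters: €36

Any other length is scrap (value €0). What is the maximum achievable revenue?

62

Consider every possible first cut. best[k] is the best of p[i]+best[k−i] over all sellable i≤k.
best[1] = 0
best[2] = 0
best[3] = 0
best[4] = 11
best[5] = 11
best[6] = 24
best[7] = 38
best[8] = 38
best[9] = 38
best[10] = 38
best[11] = 49  (first piece 4, then best[7]=38)
best[12] = 49
best[13] = 62  (first piece 6, then best[7]=38)
One optimal cutting: 7 + 6 → €62.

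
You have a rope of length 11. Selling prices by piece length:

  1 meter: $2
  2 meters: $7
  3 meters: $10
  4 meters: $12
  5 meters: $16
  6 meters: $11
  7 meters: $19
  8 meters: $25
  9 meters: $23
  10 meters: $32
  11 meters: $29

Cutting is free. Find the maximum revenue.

Build best[k] bottom-up: best[k] = max over allowed piece i of (p[i] + best[k−i]).
best[1] = 2
best[2] = 7
best[3] = 10
best[4] = 14  (first piece 2, then best[2]=7)
best[5] = 17  (first piece 2, then best[3]=10)
best[6] = 21  (first piece 2, then best[4]=14)
best[7] = 24  (first piece 2, then best[5]=17)
best[8] = 28  (first piece 2, then best[6]=21)
best[9] = 31  (first piece 2, then best[7]=24)
best[10] = 35  (first piece 2, then best[8]=28)
best[11] = 38  (first piece 2, then best[9]=31)
One optimal cutting: 3 + 2 + 2 + 2 + 2 → $10 + $7 + $7 + $7 + $7 = $38.

38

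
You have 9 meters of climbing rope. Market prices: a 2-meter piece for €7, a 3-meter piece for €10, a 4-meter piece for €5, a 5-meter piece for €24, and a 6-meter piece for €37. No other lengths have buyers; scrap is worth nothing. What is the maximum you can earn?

47

Build f[k] bottom-up: f[k] = max over allowed piece i of (p[i] + f[k−i]).
f[1] = 0
f[2] = 7
f[3] = max(7+0, 10+0) = 10
f[4] = max(7+7, 10+0, 5+0) = 14
f[5] = max(7+10, 10+7, 5+0, 24+0) = 24
f[6] = max(7+14, 10+10, 5+7, 24+0, 37+0) = 37
f[7] = max(7+24, 10+14, 5+10, 24+7, 37+0) = 37
f[8] = max(7+37, 10+24, 5+14, 24+10, 37+7) = 44
f[9] = max(7+37, 10+37, 5+24, 24+14, 37+10) = 47
One optimal cutting: 6 + 3 → €47.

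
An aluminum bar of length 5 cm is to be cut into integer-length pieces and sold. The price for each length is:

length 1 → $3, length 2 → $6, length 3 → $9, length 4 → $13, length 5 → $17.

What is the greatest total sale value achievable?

Let R[k] be the best obtainable value from length k. For each k, try every first piece i and keep the best of price[i] + R[k−i].
R[1] = 3
R[2] = max(3+3, 6+0) = 6
R[3] = max(3+6, 6+3, 9+0) = 9
R[4] = max(3+9, 6+6, 9+3, 13+0) = 13
R[5] = max(3+13, 6+9, 9+6, 13+3, 17+0) = 17
Best is to sell the whole 5-cm piece uncut for $17.

17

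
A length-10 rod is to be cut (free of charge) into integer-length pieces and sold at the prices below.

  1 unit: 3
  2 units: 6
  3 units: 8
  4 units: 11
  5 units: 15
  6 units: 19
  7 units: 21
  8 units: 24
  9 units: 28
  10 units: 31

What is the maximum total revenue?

31

Consider every possible first cut. best[k] is the best of p[i]+best[k−i] over all sellable i≤k.
best[1] = 3
best[2] = max(3+3, 6+0) = 6
best[3] = max(3+6, 6+3, 8+0) = 9
best[4] = max(3+9, 6+6, 8+3, 11+0) = 12
best[5] = max(3+12, 6+9, 8+6, 11+3, 15+0) = 15
best[6] = max(3+15, 6+12, 8+9, 11+6, 15+3, 19+0) = 19
best[7] = max(3+19, 6+15, 8+12, …, 19+3, 21+0) = 22
best[8] = max(3+22, 6+19, 8+15, …, 21+3, 24+0) = 25
best[9] = max(3+25, 6+22, 8+19, …, 24+3, 28+0) = 28
best[10] = max(3+28, 6+25, 8+22, …, 28+3, 31+0) = 31
One optimal cutting: 6 + 1 + 1 + 1 + 1 → 19 + 3 + 3 + 3 + 3 = 31.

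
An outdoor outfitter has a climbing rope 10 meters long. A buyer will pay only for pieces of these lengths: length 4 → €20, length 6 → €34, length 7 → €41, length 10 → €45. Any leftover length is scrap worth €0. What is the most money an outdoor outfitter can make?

54

Build r[k] bottom-up: r[k] = max over allowed piece i of (p[i] + r[k−i]).
r[1] = 0
r[2] = 0
r[3] = 0
r[4] = 20
r[5] = 20
r[6] = max(20+0, 34+0) = 34
r[7] = max(20+0, 34+0, 41+0) = 41
r[8] = max(20+20, 34+0, 41+0) = 41
r[9] = max(20+20, 34+0, 41+0) = 41
r[10] = max(20+34, 34+20, 41+0, 45+0) = 54
One optimal cutting: 6 + 4 → €54.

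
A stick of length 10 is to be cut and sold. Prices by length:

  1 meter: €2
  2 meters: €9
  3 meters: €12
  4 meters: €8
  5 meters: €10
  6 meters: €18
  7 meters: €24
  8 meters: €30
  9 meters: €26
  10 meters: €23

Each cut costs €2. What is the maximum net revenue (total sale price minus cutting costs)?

37

Consider every possible first cut. r[k] is the best of p[i]+r[k−i] over all sellable i≤k, charging 2 whenever i<k.
r[1] = 2
r[2] = max(2+2-2, 9+0) = 9
r[3] = max(2+9-2, 9+2-2, 12+0) = 12
r[4] = max(2+12-2, 9+9-2, 12+2-2, 8+0) = 16
r[5] = max(2+16-2, 9+12-2, 12+9-2, 8+2-2, 10+0) = 19
r[6] = max(2+19-2, 9+16-2, 12+12-2, 8+9-2, 10+2-2, 18+0) = 23
r[7] = max(2+23-2, 9+19-2, 12+16-2, …, 18+2-2, 24+0) = 26
r[8] = max(2+26-2, 9+23-2, 12+19-2, …, 24+2-2, 30+0) = 30
r[9] = max(2+30-2, 9+26-2, 12+23-2, …, 30+2-2, 26+0) = 33
r[10] = max(2+33-2, 9+30-2, 12+26-2, …, 26+2-2, 23+0) = 37
One optimal plan: pieces 2 + 2 + 2 + 2 + 2 (4 cuts) → €45 − €8 = €37.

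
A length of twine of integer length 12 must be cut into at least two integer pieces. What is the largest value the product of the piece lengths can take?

Define f[k] = max over 1≤i<k of i · max(k−i, f[k−i]); the inner max lets the remainder stay uncut if that's better.
Small cases: f[2]=1, f[3]=2, f[4]=4.
f[5] = max(1×4, 2×3, 3×2, 4×1) = 6
f[6] = max(1×6, 2×4, 3×3, 4×2, 5×1) = 9
f[7] = max(1×9, 2×6, 3×4, 4×3, 5×2, 6×1) = 12
f[8] = max(1×12, 2×9, 3×6, …, 6×2, 7×1) = 18
f[9] = max(1×18, 2×12, 3×9, …, 7×2, 8×1) = 27
f[10] = max(1×27, 2×18, 3×12, …, 8×2, 9×1) = 36
f[11] = max(1×36, 2×27, 3×18, …, 9×2, 10×1) = 54
f[12] = max(1×54, 2×36, 3×27, …, 10×2, 11×1) = 81
One optimal split: 3 + 3 + 3 + 3; product 3×3×3×3 = 81.

81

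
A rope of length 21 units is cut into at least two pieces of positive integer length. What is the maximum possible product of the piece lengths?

2187

Fill prod[k] for k=2..21: at each k try every first piece i and multiply by the better of (k−i) uncut or prod[k−i].
Small cases: prod[2]=1, prod[3]=2, prod[4]=4, prod[5]=6, prod[6]=9, prod[7]=12, prod[8]=18, prod[9]=27, prod[10]=36, prod[11]=54, prod[12]=81, prod[13]=108, prod[14]=162, prod[15]=243, prod[16]=324.
prod[17] = max(1×324, 2×243, 3×162, …, 15×2, 16×1) = 486
prod[18] = max(1×486, 2×324, 3×243, …, 16×2, 17×1) = 729
prod[19] = max(1×729, 2×486, 3×324, …, 17×2, 18×1) = 972
prod[20] = max(1×972, 2×729, 3×486, …, 18×2, 19×1) = 1458
prod[21] = max(1×1458, 2×972, 3×729, …, 19×2, 20×1) = 2187
One optimal split: 3 + 3 + 3 + 3 + 3 + 3 + 3; product 3×3×3×3×3×3×3 = 2187.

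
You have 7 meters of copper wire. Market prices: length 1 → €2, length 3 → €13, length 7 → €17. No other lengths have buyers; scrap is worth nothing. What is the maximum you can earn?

Build r[k] bottom-up: r[k] = max over allowed piece i of (p[i] + r[k−i]).
r[1] = 2
r[2] = 4  (first piece 1, then r[1]=2)
r[3] = max(2+4, 13+0) = 13
r[4] = max(2+13, 13+2) = 15
r[5] = max(2+15, 13+4) = 17
r[6] = max(2+17, 13+13) = 26
r[7] = max(2+26, 13+15, 17+0) = 28
One optimal cutting: 3 + 3 + 1 → €28.

28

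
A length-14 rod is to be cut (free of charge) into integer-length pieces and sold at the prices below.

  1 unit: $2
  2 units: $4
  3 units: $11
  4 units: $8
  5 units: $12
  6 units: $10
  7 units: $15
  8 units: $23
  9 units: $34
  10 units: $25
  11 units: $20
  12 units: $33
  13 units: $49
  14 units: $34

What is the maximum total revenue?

Consider every possible first cut. r[k] is the best of p[i]+r[k−i] over all sellable i≤k.
r[1] = 2
r[2] = max(2+2, 4+0) = 4
r[3] = max(2+4, 4+2, 11+0) = 11
r[4] = max(2+11, 4+4, 11+2, 8+0) = 13
r[5] = max(2+13, 4+11, 11+4, 8+2, 12+0) = 15
r[6] = max(2+15, 4+13, 11+11, 8+4, 12+2, 10+0) = 22
r[7] = max(2+22, 4+15, 11+13, …, 10+2, 15+0) = 24
r[8] = max(2+24, 4+22, 11+15, …, 15+2, 23+0) = 26
r[9] = max(2+26, 4+24, 11+22, …, 23+2, 34+0) = 34
r[10] = max(2+34, 4+26, 11+24, …, 34+2, 25+0) = 36
r[11] = max(2+36, 4+34, 11+26, …, 25+2, 20+0) = 38
r[12] = max(2+38, 4+36, 11+34, …, 20+2, 33+0) = 45
r[13] = max(2+45, 4+38, 11+36, …, 33+2, 49+0) = 49
r[14] = max(2+49, 4+45, 11+38, …, 49+2, 34+0) = 51
One optimal cutting: 13 + 1 → $49 + $2 = $51.

51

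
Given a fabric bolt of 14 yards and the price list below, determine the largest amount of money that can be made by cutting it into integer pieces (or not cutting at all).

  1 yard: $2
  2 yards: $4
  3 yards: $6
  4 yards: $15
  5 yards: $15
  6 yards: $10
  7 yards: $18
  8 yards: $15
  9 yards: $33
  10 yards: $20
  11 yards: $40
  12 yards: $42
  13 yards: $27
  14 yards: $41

50

Build v[k] bottom-up: v[k] = max over allowed piece i of (p[i] + v[k−i]).
v[1] = 2
v[2] = 4  (first piece 1, then v[1]=2)
v[3] = 6  (first piece 1, then v[2]=4)
v[4] = 15
v[5] = 17  (first piece 1, then v[4]=15)
v[6] = 19  (first piece 1, then v[5]=17)
v[7] = 21  (first piece 1, then v[6]=19)
v[8] = 30  (first piece 4, then v[4]=15)
v[9] = 33
v[10] = 35  (first piece 1, then v[9]=33)
v[11] = 40
v[12] = 45  (first piece 4, then v[8]=30)
v[13] = 48  (first piece 4, then v[9]=33)
v[14] = 50  (first piece 1, then v[13]=48)
One optimal cutting: 9 + 4 + 1 → $33 + $15 + $2 = $50.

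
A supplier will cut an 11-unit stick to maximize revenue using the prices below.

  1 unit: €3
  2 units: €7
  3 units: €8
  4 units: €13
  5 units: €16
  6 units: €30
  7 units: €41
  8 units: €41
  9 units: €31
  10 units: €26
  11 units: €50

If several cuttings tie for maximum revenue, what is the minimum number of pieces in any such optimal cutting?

3

Consider every possible first cut. r[k] is the best of p[i]+r[k−i] over all sellable i≤k.
r[1] = 3
r[2] = 7
r[3] = 10  (first piece 1, then r[2]=7)
r[4] = 14  (first piece 2, then r[2]=7)
r[5] = 17  (first piece 1, then r[4]=14)
r[6] = 30
r[7] = 41
r[8] = 44  (first piece 1, then r[7]=41)
r[9] = 48  (first piece 2, then r[7]=41)
r[10] = 51  (first piece 1, then r[9]=48)
r[11] = 55  (first piece 2, then r[9]=48)
Maximum revenue is €55.
Now minimize piece count subject to staying optimal: for each k, pieces[k] = 1 + min over i with p[i]+r[k−i]=r[k] of pieces[k−i].
pieces[8] = 2
pieces[9] = 2
pieces[10] = 3
pieces[11] = 3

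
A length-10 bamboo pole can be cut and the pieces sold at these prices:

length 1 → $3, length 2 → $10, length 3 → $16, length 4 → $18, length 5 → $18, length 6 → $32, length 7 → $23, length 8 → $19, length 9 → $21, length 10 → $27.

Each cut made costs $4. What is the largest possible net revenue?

46

Build v[k] bottom-up: v[k] = max over allowed piece i of (p[i] + v[k−i]) − 4 per cut.
v[1] = 3
v[2] = 10
v[3] = 16
v[4] = 18
v[5] = 22  (first piece 2, then v[3]=16)
v[6] = 32
v[7] = 31  (first piece 1, then v[6]=32)
v[8] = 38  (first piece 2, then v[6]=32)
v[9] = 44  (first piece 3, then v[6]=32)
v[10] = 46  (first piece 4, then v[6]=32)
One optimal plan: pieces 6 + 4 (1 cut) → $50 − $4 = $46.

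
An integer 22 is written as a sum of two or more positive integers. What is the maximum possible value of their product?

Define prod[k] = max over 1≤i<k of i · max(k−i, prod[k−i]); the inner max lets the remainder stay uncut if that's better.
Small cases: prod[2]=1, prod[3]=2, prod[4]=4, prod[5]=6, prod[6]=9, prod[7]=12, prod[8]=18, prod[9]=27, prod[10]=36, prod[11]=54, prod[12]=81, prod[13]=108, prod[14]=162, prod[15]=243, prod[16]=324.
prod[17] = 2×max(15,243) = 2×243 = 486
prod[18] = 3×max(15,243) = 3×243 = 729
prod[19] = 2×max(17,486) = 2×486 = 972
prod[20] = 2×max(18,729) = 2×729 = 1458
prod[21] = 3×max(18,729) = 3×729 = 2187
prod[22] = 2×max(20,1458) = 2×1458 = 2916
One optimal split: 3 + 3 + 3 + 3 + 3 + 3 + 2 + 2; product 3×3×3×3×3×3×2×2 = 2916.

2916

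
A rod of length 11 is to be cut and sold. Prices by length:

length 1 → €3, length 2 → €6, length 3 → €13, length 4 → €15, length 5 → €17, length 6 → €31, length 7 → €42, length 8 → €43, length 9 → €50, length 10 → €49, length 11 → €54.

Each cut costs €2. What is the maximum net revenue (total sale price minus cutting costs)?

55

Let net[k] be the best obtainable value from length k. For each k, try every first piece i and keep the best of price[i] + net[k−i] minus the 2 cut fee when i<k.
net[1] = 3
net[2] = max(3+3-2, 6+0) = 6
net[3] = max(3+6-2, 6+3-2, 13+0) = 13
net[4] = max(3+13-2, 6+6-2, 13+3-2, 15+0) = 15
net[5] = max(3+15-2, 6+13-2, 13+6-2, 15+3-2, 17+0) = 17
net[6] = max(3+17-2, 6+15-2, 13+13-2, 15+6-2, 17+3-2, 31+0) = 31
net[7] = max(3+31-2, 6+17-2, 13+15-2, …, 31+3-2, 42+0) = 42
net[8] = max(3+42-2, 6+31-2, 13+17-2, …, 42+3-2, 43+0) = 43
net[9] = max(3+43-2, 6+42-2, 13+31-2, …, 43+3-2, 50+0) = 50
net[10] = max(3+50-2, 6+43-2, 13+42-2, …, 50+3-2, 49+0) = 53
net[11] = max(3+53-2, 6+50-2, 13+43-2, …, 49+3-2, 54+0) = 55
One optimal plan: pieces 7 + 4 (1 cut) → €57 − €2 = €55.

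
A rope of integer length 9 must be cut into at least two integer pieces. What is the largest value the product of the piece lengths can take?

27

Let P[k] be the best product for length k (with at least one cut). For each first piece i, the rest contributes max(k−i, P[k−i]).
P[2] = 1×max(1,0) = 1×1 = 1
P[3] = max(1×2, 2×1) = 2
P[4] = max(1×3, 2×2, 3×1) = 4
P[5] = max(1×4, 2×3, 3×2, 4×1) = 6
P[6] = max(1×6, 2×4, 3×3, 4×2, 5×1) = 9
P[7] = max(1×9, 2×6, 3×4, 4×3, 5×2, 6×1) = 12
P[8] = max(1×12, 2×9, 3×6, …, 6×2, 7×1) = 18
P[9] = max(1×18, 2×12, 3×9, …, 7×2, 8×1) = 27
One optimal split: 3 + 3 + 3; product 3×3×3 = 27.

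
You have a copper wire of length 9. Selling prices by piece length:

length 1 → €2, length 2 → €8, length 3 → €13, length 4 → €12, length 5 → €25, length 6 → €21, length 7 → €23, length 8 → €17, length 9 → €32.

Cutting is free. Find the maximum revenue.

41

Let best[k] be the best obtainable value from length k. For each k, try every first piece i and keep the best of price[i] + best[k−i].
best[1] = 2
best[2] = max(2+2, 8+0) = 8
best[3] = max(2+8, 8+2, 13+0) = 13
best[4] = max(2+13, 8+8, 13+2, 12+0) = 16
best[5] = max(2+16, 8+13, 13+8, 12+2, 25+0) = 25
best[6] = max(2+25, 8+16, 13+13, 12+8, 25+2, 21+0) = 27
best[7] = max(2+27, 8+25, 13+16, …, 21+2, 23+0) = 33
best[8] = max(2+33, 8+27, 13+25, …, 23+2, 17+0) = 38
best[9] = max(2+38, 8+33, 13+27, …, 17+2, 32+0) = 41
One optimal cutting: 5 + 2 + 2 → €25 + €8 + €8 = €41.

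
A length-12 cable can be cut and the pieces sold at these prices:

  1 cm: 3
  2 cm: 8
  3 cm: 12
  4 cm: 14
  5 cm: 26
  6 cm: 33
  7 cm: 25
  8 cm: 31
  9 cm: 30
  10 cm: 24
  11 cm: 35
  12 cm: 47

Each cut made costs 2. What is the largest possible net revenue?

64

Consider every possible first cut. net[k] is the best of p[i]+net[k−i] over all sellable i≤k, charging 2 whenever i<k.
net[1] = 3
net[2] = max(3+3-2, 8+0) = 8
net[3] = max(3+8-2, 8+3-2, 12+0) = 12
net[4] = max(3+12-2, 8+8-2, 12+3-2, 14+0) = 14
net[5] = max(3+14-2, 8+12-2, 12+8-2, 14+3-2, 26+0) = 26
net[6] = max(3+26-2, 8+14-2, 12+12-2, 14+8-2, 26+3-2, 33+0) = 33
net[7] = max(3+33-2, 8+26-2, 12+14-2, …, 33+3-2, 25+0) = 34
net[8] = max(3+34-2, 8+33-2, 12+26-2, …, 25+3-2, 31+0) = 39
net[9] = max(3+39-2, 8+34-2, 12+33-2, …, 31+3-2, 30+0) = 43
net[10] = max(3+43-2, 8+39-2, 12+34-2, …, 30+3-2, 24+0) = 50
net[11] = max(3+50-2, 8+43-2, 12+39-2, …, 24+3-2, 35+0) = 57
net[12] = max(3+57-2, 8+50-2, 12+43-2, …, 35+3-2, 47+0) = 64
One optimal plan: pieces 6 + 6 (1 cut) → 66 − 2 = 64.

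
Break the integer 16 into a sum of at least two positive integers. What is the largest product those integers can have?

Define f[k] = max over 1≤i<k of i · max(k−i, f[k−i]); the inner max lets the remainder stay uncut if that's better.
f[2] = 1*max(1,0) = 1*1 = 1
f[3] = 1*max(2,1) = 1*2 = 2
f[4] = 2*max(2,1) = 2*2 = 4
f[5] = 2*max(3,2) = 2*3 = 6
f[6] = 3*max(3,2) = 3*3 = 9
f[7] = 2*max(5,6) = 2*6 = 12
f[8] = 2*max(6,9) = 2*9 = 18
f[9] = 3*max(6,9) = 3*9 = 27
f[10] = 2*max(8,18) = 2*18 = 36
f[11] = 2*max(9,27) = 2*27 = 54
f[12] = 3*max(9,27) = 3*27 = 81
f[13] = 2*max(11,54) = 2*54 = 108
f[14] = 2*max(12,81) = 2*81 = 162
f[15] = 3*max(12,81) = 3*81 = 243
f[16] = 2*max(14,162) = 2*162 = 324
One optimal split: 3 + 3 + 3 + 3 + 2 + 2; product 3*3*3*3*2*2 = 324.

324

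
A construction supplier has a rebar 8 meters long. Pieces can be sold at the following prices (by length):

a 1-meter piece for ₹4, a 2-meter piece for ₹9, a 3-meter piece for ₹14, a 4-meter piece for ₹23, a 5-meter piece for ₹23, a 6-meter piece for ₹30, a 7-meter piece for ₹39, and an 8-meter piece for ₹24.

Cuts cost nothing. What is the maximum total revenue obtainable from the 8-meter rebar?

Consider every possible first cut. v[k] is the best of p[i]+v[k−i] over all sellable i≤k.
v[1] = 4
v[2] = max(4+4, 9+0) = 9
v[3] = max(4+9, 9+4, 14+0) = 14
v[4] = max(4+14, 9+9, 14+4, 23+0) = 23
v[5] = max(4+23, 9+14, 14+9, 23+4, 23+0) = 27
v[6] = max(4+27, 9+23, 14+14, 23+9, 23+4, 30+0) = 32
v[7] = max(4+32, 9+27, 14+23, …, 30+4, 39+0) = 39
v[8] = max(4+39, 9+32, 14+27, …, 39+4, 24+0) = 46
One optimal cutting: 4 + 4 → ₹23 + ₹23 = ₹46.

46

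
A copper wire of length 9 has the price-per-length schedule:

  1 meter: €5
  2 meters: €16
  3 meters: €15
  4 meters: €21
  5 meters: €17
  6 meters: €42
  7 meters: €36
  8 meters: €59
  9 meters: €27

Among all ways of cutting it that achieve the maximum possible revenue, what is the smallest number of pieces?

5

Consider every possible first cut. r[k] is the best of p[i]+r[k−i] over all sellable i≤k.
r[1] = 5
r[2] = max(5+5, 16+0) = 16
r[3] = max(5+16, 16+5, 15+0) = 21
r[4] = max(5+21, 16+16, 15+5, 21+0) = 32
r[5] = max(5+32, 16+21, 15+16, 21+5, 17+0) = 37
r[6] = max(5+37, 16+32, 15+21, 21+16, 17+5, 42+0) = 48
r[7] = max(5+48, 16+37, 15+32, …, 42+5, 36+0) = 53
r[8] = max(5+53, 16+48, 15+37, …, 36+5, 59+0) = 64
r[9] = max(5+64, 16+53, 15+48, …, 59+5, 27+0) = 69
Maximum revenue is €69.
Now minimize piece count subject to staying optimal: for each k, pieces[k] = 1 + min over i with p[i]+r[k−i]=r[k] of pieces[k−i].
pieces[6] = 3
pieces[7] = 4
pieces[8] = 4
pieces[9] = 5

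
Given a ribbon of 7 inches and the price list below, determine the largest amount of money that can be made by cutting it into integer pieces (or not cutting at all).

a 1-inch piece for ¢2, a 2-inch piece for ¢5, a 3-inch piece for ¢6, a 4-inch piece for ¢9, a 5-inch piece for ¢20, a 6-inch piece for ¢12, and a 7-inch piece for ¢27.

Let R[k] be the best obtainable value from length k. For each k, try every first piece i and keep the best of price[i] + R[k−i].
R[1] = 2
R[2] = 5
R[3] = 7  (first piece 1, then R[2]=5)
R[4] = 10  (first piece 2, then R[2]=5)
R[5] = 20
R[6] = 22  (first piece 1, then R[5]=20)
R[7] = 27
Best is to sell the whole 7-inch piece uncut for ¢27.

27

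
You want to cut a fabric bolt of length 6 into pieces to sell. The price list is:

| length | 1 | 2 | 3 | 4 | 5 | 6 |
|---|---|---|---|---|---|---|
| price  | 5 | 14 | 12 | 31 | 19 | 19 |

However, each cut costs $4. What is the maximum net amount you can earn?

41

Let r[k] be the best obtainable value from length k. For each k, try every first piece i and keep the best of price[i] + r[k−i] minus the 4 cut fee when i<k.
r[1] = 5
r[2] = 14
r[3] = 15  (first piece 1, then r[2]=14)
r[4] = 31
r[5] = 32  (first piece 1, then r[4]=31)
r[6] = 41  (first piece 2, then r[4]=31)
One optimal plan: pieces 4 + 2 (1 cut) → $45 − $4 = $41.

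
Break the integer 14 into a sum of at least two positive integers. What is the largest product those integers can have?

Fill P[k] for k=2..14: at each k try every first piece i and multiply by the better of (k−i) uncut or P[k−i].
P[2] = 1·max(1,0) = 1·1 = 1
P[3] = 1·max(2,1) = 1·2 = 2
P[4] = 2·max(2,1) = 2·2 = 4
P[5] = 2·max(3,2) = 2·3 = 6
P[6] = 3·max(3,2) = 3·3 = 9
P[7] = 2·max(5,6) = 2·6 = 12
P[8] = 2·max(6,9) = 2·9 = 18
P[9] = 3·max(6,9) = 3·9 = 27
P[10] = 2·max(8,18) = 2·18 = 36
P[11] = 2·max(9,27) = 2·27 = 54
P[12] = 3·max(9,27) = 3·27 = 81
P[13] = 2·max(11,54) = 2·54 = 108
P[14] = 2·max(12,81) = 2·81 = 162
One optimal split: 3 + 3 + 3 + 3 + 2; product 3·3·3·3·2 = 162.

162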